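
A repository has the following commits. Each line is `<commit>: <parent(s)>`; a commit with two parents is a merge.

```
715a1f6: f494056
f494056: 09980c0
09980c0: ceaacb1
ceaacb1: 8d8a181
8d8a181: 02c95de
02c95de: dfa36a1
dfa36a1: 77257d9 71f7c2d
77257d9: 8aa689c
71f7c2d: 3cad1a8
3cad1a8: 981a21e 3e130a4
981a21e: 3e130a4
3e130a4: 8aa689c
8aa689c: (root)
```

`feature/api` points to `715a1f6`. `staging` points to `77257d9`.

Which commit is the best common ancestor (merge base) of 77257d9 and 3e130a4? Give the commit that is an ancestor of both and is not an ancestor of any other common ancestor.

Ancestors of 77257d9: {77257d9, 8aa689c}.
Ancestors of 3e130a4: {3e130a4, 8aa689c}.
Common ancestors: {8aa689c}.
The only common ancestor is 8aa689c, so it is the merge base.

8aa689c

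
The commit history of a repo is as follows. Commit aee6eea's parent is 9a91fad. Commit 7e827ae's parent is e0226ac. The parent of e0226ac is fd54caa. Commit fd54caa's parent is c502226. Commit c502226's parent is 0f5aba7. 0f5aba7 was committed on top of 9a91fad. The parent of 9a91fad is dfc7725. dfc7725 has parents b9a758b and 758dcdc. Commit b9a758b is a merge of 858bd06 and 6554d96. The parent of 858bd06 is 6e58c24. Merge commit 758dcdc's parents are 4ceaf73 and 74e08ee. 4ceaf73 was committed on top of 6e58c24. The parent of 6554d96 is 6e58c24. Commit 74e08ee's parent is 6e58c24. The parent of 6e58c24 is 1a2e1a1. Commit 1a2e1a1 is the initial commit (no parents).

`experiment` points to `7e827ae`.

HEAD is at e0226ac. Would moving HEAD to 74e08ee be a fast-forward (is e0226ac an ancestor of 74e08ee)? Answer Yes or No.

A fast-forward from e0226ac to 74e08ee is possible iff e0226ac is an ancestor of 74e08ee.
Ancestors of 74e08ee: {1a2e1a1, 6e58c24, 74e08ee}.
e0226ac is not among them, so fast-forward is not possible.

No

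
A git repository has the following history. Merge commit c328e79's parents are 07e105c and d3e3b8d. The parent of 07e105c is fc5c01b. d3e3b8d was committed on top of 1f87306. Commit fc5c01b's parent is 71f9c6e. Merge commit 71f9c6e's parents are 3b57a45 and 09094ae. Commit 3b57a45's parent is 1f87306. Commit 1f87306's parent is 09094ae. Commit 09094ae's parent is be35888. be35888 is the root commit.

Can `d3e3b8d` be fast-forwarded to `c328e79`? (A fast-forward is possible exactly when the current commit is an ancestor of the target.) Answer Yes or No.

A fast-forward from d3e3b8d to c328e79 is possible iff d3e3b8d is an ancestor of c328e79.
Ancestors of c328e79: {07e105c, 09094ae, 1f87306, 3b57a45, 71f9c6e, be35888, c328e79, d3e3b8d, fc5c01b}.
d3e3b8d is among them, so fast-forward is possible.

Yes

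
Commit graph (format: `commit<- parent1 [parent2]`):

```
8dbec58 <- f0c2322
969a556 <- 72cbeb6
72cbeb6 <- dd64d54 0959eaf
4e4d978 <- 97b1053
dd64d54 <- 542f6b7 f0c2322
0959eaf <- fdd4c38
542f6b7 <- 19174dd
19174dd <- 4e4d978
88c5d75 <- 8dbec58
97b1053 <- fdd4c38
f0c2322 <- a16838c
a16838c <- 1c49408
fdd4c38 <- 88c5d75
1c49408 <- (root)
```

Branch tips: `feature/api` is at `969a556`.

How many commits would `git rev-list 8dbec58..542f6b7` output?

Reachable from 542f6b7: {19174dd, 1c49408, 4e4d978, 542f6b7, 88c5d75, 8dbec58, 97b1053, a16838c, f0c2322, fdd4c38}.
Reachable from 8dbec58: {1c49408, 8dbec58, a16838c, f0c2322}.
In 542f6b7's history but not 8dbec58's: {19174dd, 4e4d978, 542f6b7, 88c5d75, 97b1053, fdd4c38} — 6 commits.

6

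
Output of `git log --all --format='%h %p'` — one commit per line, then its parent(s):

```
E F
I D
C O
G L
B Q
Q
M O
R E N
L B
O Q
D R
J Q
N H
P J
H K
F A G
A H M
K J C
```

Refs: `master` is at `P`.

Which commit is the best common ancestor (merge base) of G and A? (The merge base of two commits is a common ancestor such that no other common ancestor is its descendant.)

Ancestors of G: {B, G, L, Q}.
Ancestors of A: {A, C, H, J, K, M, O, Q}.
Common ancestors: {Q}.
The only common ancestor is Q, so it is the merge base.

Q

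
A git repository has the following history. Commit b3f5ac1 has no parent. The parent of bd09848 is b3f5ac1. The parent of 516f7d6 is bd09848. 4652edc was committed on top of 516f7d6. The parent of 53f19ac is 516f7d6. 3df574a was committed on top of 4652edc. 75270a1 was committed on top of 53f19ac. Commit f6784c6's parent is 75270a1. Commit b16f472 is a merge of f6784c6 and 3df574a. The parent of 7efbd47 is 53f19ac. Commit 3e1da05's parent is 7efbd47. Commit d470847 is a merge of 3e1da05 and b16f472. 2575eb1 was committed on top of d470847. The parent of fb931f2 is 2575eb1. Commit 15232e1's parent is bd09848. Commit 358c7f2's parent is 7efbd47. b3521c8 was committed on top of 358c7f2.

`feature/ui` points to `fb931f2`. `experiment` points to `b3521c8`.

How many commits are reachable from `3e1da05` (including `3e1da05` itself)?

6

Walking parent pointers from 3e1da05: reachable set = {3e1da05, 516f7d6, 53f19ac, 7efbd47, b3f5ac1, bd09848}.
That is 6 commits.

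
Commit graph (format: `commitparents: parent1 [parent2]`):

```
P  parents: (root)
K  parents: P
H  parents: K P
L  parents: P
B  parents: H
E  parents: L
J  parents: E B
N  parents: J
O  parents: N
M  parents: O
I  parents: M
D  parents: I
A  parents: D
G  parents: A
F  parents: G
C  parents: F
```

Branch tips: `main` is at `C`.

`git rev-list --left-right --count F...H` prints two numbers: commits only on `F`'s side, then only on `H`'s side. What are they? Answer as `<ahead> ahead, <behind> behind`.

12 ahead, 0 behind

Reachable from F: {A, B, D, E, F, G, H, I, J, K, L, M, N, O, P}.
Reachable from H: {H, K, P}.
Only in F's history (ahead): {A, B, D, E, F, G, I, J, L, M, N, O} — 12.
Only in H's history (behind): {} — 0.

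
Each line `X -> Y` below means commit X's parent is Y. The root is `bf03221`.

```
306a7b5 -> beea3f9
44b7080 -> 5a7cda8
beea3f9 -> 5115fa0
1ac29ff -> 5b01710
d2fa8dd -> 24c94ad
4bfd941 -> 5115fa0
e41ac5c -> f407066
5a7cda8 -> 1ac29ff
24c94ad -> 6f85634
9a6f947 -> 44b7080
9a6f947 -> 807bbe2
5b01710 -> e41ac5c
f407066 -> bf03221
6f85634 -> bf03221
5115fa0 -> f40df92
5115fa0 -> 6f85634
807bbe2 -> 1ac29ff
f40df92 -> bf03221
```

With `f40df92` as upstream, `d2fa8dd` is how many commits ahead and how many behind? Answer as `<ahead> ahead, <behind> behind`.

3 ahead, 1 behind

Reachable from d2fa8dd: {24c94ad, 6f85634, bf03221, d2fa8dd}.
Reachable from f40df92: {bf03221, f40df92}.
Only in d2fa8dd's history (ahead): {24c94ad, 6f85634, d2fa8dd} — 3.
Only in f40df92's history (behind): {f40df92} — 1.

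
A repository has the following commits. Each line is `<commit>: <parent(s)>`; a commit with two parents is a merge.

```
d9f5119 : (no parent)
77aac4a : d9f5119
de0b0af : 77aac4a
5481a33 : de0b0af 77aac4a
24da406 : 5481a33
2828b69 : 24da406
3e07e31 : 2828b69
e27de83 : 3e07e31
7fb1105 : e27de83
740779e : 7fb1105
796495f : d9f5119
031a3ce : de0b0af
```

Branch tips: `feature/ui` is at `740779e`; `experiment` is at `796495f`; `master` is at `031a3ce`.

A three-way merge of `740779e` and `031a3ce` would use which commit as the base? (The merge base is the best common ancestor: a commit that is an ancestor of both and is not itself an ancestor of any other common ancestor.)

de0b0af

Ancestors of 740779e: {24da406, 2828b69, 3e07e31, 5481a33, 740779e, 77aac4a, 7fb1105, d9f5119, de0b0af, e27de83}.
Ancestors of 031a3ce: {031a3ce, 77aac4a, d9f5119, de0b0af}.
Common ancestors: {77aac4a, d9f5119, de0b0af}.
Among these, de0b0af is not an ancestor of any other common ancestor — it is the merge base.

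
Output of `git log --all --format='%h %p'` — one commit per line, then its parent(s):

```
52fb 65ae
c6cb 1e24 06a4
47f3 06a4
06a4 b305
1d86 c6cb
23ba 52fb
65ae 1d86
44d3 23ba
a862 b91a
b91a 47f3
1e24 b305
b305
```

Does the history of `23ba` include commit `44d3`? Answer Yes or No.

Ancestors of 23ba: {06a4, 1d86, 1e24, 23ba, 52fb, 65ae, b305, c6cb}.
44d3 is not in that set, so it is not an ancestor of 23ba.

No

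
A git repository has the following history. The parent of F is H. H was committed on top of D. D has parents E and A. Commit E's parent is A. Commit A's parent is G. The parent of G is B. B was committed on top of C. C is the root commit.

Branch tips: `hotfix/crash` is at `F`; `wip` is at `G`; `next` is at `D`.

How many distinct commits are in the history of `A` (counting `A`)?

Walking parent pointers from A: reachable set = {A, B, C, G}.
That is 4 commits.

4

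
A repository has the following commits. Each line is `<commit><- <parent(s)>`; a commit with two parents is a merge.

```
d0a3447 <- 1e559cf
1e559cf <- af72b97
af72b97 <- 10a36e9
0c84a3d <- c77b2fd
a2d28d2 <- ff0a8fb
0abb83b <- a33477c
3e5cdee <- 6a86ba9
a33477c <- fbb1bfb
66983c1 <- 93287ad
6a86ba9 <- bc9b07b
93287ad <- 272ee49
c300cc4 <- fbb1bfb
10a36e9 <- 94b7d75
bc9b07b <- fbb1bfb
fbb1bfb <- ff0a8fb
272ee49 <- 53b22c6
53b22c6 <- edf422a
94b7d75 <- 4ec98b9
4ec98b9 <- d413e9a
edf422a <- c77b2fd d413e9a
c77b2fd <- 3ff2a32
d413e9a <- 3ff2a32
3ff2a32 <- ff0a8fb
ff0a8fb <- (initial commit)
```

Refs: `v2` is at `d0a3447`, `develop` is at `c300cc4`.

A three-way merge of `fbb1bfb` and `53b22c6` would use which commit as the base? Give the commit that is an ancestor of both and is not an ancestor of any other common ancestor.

Ancestors of fbb1bfb: {fbb1bfb, ff0a8fb}.
Ancestors of 53b22c6: {3ff2a32, 53b22c6, c77b2fd, d413e9a, edf422a, ff0a8fb}.
Common ancestors: {ff0a8fb}.
The only common ancestor is ff0a8fb, so it is the merge base.

ff0a8fb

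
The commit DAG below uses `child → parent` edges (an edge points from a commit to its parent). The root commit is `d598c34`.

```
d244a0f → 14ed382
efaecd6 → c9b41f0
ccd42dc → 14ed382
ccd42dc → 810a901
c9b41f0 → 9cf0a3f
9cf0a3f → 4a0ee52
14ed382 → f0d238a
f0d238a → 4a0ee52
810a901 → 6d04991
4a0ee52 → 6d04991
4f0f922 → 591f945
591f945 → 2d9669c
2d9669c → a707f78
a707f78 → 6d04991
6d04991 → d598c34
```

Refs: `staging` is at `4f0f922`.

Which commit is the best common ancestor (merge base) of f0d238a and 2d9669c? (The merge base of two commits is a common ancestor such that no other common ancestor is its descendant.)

Ancestors of f0d238a: {4a0ee52, 6d04991, d598c34, f0d238a}.
Ancestors of 2d9669c: {2d9669c, 6d04991, a707f78, d598c34}.
Common ancestors: {6d04991, d598c34}.
Among these, 6d04991 is not an ancestor of any other common ancestor — it is the merge base.

6d04991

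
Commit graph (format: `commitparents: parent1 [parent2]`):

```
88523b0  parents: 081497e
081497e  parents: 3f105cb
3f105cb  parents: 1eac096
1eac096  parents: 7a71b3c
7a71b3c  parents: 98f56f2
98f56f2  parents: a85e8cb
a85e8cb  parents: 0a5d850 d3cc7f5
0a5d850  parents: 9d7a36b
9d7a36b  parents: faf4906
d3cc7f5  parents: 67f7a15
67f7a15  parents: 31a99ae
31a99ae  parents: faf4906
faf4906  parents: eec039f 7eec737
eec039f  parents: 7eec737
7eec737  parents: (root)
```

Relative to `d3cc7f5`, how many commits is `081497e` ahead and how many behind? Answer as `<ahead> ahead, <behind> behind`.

8 ahead, 0 behind

Reachable from 081497e: {081497e, 0a5d850, 1eac096, 31a99ae, 3f105cb, 67f7a15, 7a71b3c, 7eec737, 98f56f2, 9d7a36b, a85e8cb, d3cc7f5, eec039f, faf4906}.
Reachable from d3cc7f5: {31a99ae, 67f7a15, 7eec737, d3cc7f5, eec039f, faf4906}.
Only in 081497e's history (ahead): {081497e, 0a5d850, 1eac096, 3f105cb, 7a71b3c, 98f56f2, 9d7a36b, a85e8cb} — 8.
Only in d3cc7f5's history (behind): {} — 0.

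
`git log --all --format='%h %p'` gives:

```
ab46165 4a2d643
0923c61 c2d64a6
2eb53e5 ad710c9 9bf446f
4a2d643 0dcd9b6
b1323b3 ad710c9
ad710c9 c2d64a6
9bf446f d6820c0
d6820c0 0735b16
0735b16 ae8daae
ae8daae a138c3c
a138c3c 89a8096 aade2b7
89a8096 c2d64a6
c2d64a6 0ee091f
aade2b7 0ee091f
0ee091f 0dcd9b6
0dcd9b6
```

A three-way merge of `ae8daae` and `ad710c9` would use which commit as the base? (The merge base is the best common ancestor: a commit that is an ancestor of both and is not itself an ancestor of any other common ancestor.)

c2d64a6

Ancestors of ae8daae: {0dcd9b6, 0ee091f, 89a8096, a138c3c, aade2b7, ae8daae, c2d64a6}.
Ancestors of ad710c9: {0dcd9b6, 0ee091f, ad710c9, c2d64a6}.
Common ancestors: {0dcd9b6, 0ee091f, c2d64a6}.
Among these, c2d64a6 is not an ancestor of any other common ancestor — it is the merge base.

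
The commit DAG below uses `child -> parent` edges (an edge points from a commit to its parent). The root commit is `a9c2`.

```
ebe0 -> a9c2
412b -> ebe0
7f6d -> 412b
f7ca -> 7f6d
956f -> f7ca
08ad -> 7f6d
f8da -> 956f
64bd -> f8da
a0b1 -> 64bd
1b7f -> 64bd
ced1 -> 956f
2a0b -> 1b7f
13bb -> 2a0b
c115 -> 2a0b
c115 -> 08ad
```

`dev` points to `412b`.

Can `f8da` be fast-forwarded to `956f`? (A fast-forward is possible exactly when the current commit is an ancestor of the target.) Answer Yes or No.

A fast-forward from f8da to 956f is possible iff f8da is an ancestor of 956f.
Ancestors of 956f: {412b, 7f6d, 956f, a9c2, ebe0, f7ca}.
f8da is not among them, so fast-forward is not possible.

No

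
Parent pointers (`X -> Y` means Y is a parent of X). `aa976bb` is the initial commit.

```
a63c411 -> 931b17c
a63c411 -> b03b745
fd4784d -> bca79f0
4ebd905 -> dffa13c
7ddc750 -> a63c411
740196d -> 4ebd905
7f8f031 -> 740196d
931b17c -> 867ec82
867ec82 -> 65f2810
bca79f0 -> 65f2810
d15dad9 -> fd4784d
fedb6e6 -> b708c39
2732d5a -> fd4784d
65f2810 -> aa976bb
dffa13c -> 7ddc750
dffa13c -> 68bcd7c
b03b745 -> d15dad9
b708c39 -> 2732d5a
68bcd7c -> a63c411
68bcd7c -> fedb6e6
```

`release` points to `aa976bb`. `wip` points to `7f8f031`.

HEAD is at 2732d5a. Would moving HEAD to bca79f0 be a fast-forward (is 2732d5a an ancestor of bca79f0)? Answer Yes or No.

A fast-forward from 2732d5a to bca79f0 is possible iff 2732d5a is an ancestor of bca79f0.
Ancestors of bca79f0: {65f2810, aa976bb, bca79f0}.
2732d5a is not among them, so fast-forward is not possible.

No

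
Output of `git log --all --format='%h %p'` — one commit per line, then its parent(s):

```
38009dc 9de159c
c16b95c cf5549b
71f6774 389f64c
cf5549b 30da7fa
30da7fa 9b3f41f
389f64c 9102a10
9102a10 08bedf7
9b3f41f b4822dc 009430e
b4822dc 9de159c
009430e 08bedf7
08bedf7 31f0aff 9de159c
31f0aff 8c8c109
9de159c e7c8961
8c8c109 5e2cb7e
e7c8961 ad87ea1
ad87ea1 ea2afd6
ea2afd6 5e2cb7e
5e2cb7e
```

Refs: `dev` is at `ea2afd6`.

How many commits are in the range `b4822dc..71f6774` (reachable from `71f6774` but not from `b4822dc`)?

6

Reachable from 71f6774: {08bedf7, 31f0aff, 389f64c, 5e2cb7e, 71f6774, 8c8c109, 9102a10, 9de159c, ad87ea1, e7c8961, ea2afd6}.
Reachable from b4822dc: {5e2cb7e, 9de159c, ad87ea1, b4822dc, e7c8961, ea2afd6}.
In 71f6774's history but not b4822dc's: {08bedf7, 31f0aff, 389f64c, 71f6774, 8c8c109, 9102a10} — 6 commits.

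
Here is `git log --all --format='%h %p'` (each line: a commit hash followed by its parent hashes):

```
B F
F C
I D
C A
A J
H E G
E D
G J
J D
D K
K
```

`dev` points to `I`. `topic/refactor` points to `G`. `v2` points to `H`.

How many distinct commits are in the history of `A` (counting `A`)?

4

Walking parent pointers from A: reachable set = {A, D, J, K}.
That is 4 commits.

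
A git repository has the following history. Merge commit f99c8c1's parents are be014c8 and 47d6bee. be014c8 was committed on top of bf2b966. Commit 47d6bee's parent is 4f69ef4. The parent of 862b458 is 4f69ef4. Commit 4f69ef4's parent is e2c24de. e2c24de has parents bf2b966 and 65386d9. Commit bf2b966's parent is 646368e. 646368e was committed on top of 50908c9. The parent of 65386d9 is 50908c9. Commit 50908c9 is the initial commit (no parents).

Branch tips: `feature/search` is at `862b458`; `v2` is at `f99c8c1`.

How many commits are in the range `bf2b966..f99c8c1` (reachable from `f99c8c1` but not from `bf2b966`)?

6

Reachable from f99c8c1: {47d6bee, 4f69ef4, 50908c9, 646368e, 65386d9, be014c8, bf2b966, e2c24de, f99c8c1}.
Reachable from bf2b966: {50908c9, 646368e, bf2b966}.
In f99c8c1's history but not bf2b966's: {47d6bee, 4f69ef4, 65386d9, be014c8, e2c24de, f99c8c1} — 6 commits.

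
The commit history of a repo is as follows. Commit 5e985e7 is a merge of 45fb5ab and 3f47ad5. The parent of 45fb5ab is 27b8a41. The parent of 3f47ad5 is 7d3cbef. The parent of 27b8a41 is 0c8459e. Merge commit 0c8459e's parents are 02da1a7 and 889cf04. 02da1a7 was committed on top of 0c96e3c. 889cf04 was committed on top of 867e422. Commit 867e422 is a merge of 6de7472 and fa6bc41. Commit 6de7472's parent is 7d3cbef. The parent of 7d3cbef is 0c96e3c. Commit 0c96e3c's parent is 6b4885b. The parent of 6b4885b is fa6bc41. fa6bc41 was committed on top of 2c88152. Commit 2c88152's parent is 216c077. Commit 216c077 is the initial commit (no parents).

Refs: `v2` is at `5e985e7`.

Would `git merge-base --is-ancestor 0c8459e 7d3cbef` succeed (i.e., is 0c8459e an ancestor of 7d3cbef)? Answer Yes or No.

No

Ancestors of 7d3cbef: {0c96e3c, 216c077, 2c88152, 6b4885b, 7d3cbef, fa6bc41}.
0c8459e is not in that set, so it is not an ancestor of 7d3cbef.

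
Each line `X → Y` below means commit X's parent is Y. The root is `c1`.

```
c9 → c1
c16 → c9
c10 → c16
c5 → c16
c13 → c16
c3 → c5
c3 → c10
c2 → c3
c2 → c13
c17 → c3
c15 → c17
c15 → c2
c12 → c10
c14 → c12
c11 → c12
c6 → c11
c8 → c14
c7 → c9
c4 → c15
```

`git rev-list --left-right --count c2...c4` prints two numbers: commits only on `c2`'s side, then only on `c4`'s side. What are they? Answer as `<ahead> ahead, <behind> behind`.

0 ahead, 3 behind

Reachable from c2: {c1, c10, c13, c16, c2, c3, c5, c9}.
Reachable from c4: {c1, c10, c13, c15, c16, c17, c2, c3, c4, c5, c9}.
Only in c2's history (ahead): {} — 0.
Only in c4's history (behind): {c15, c17, c4} — 3.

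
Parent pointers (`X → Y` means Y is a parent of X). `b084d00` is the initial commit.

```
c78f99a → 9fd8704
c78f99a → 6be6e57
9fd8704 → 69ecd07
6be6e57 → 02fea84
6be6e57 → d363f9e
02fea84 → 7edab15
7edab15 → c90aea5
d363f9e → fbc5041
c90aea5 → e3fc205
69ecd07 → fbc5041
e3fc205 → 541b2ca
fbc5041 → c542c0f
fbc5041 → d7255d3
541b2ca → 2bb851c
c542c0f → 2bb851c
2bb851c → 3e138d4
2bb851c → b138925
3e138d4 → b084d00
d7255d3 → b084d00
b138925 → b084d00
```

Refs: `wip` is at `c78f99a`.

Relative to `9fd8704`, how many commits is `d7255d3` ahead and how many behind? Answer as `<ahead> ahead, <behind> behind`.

Reachable from d7255d3: {b084d00, d7255d3}.
Reachable from 9fd8704: {2bb851c, 3e138d4, 69ecd07, 9fd8704, b084d00, b138925, c542c0f, d7255d3, fbc5041}.
Only in d7255d3's history (ahead): {} — 0.
Only in 9fd8704's history (behind): {2bb851c, 3e138d4, 69ecd07, 9fd8704, b138925, c542c0f, fbc5041} — 7.

0 ahead, 7 behind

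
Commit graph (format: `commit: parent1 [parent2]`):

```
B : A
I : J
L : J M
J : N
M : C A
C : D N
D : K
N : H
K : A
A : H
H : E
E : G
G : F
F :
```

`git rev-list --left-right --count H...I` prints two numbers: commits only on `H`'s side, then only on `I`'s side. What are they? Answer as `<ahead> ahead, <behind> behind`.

0 ahead, 3 behind

Reachable from H: {E, F, G, H}.
Reachable from I: {E, F, G, H, I, J, N}.
Only in H's history (ahead): {} — 0.
Only in I's history (behind): {I, J, N} — 3.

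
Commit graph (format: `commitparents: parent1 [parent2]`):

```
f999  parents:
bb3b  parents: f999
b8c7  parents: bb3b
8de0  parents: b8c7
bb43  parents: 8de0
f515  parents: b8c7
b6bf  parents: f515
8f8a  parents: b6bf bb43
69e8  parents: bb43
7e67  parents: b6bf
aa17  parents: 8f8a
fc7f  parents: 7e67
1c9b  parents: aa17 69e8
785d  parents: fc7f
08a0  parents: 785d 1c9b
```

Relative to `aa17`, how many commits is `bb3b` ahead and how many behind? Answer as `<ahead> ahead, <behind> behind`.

0 ahead, 7 behind

Reachable from bb3b: {bb3b, f999}.
Reachable from aa17: {8de0, 8f8a, aa17, b6bf, b8c7, bb3b, bb43, f515, f999}.
Only in bb3b's history (ahead): {} — 0.
Only in aa17's history (behind): {8de0, 8f8a, aa17, b6bf, b8c7, bb43, f515} — 7.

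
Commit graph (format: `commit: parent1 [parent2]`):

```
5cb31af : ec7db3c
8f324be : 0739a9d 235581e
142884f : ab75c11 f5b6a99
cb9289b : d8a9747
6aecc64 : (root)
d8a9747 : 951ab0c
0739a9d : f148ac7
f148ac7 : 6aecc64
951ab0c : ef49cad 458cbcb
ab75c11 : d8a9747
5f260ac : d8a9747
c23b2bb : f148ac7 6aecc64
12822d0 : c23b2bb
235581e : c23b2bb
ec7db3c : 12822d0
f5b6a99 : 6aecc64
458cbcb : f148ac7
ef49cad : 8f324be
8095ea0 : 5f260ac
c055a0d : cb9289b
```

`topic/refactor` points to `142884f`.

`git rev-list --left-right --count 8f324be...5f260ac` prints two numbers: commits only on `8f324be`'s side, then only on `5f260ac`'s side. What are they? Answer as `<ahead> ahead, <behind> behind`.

Reachable from 8f324be: {0739a9d, 235581e, 6aecc64, 8f324be, c23b2bb, f148ac7}.
Reachable from 5f260ac: {0739a9d, 235581e, 458cbcb, 5f260ac, 6aecc64, 8f324be, 951ab0c, c23b2bb, d8a9747, ef49cad, f148ac7}.
Only in 8f324be's history (ahead): {} — 0.
Only in 5f260ac's history (behind): {458cbcb, 5f260ac, 951ab0c, d8a9747, ef49cad} — 5.

0 ahead, 5 behind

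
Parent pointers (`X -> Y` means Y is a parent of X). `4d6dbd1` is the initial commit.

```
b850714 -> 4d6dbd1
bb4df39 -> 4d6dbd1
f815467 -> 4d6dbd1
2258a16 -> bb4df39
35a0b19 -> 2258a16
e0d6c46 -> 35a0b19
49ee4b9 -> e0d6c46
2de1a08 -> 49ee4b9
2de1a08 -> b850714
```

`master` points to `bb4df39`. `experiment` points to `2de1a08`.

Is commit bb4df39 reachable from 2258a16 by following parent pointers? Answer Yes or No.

Ancestors of 2258a16 (commits reachable by following parents): {2258a16, 4d6dbd1, bb4df39}.
bb4df39 is in that set, so it is an ancestor of 2258a16.

Yes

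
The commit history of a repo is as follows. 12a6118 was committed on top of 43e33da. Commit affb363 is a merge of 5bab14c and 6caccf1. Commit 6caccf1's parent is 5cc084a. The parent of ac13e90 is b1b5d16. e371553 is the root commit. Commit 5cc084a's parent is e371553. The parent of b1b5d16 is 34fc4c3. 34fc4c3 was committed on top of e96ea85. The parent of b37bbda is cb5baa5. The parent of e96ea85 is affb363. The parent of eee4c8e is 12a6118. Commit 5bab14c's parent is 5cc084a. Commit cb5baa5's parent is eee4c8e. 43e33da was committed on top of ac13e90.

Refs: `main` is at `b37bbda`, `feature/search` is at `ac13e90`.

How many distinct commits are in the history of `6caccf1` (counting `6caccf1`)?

Walking parent pointers from 6caccf1: reachable set = {5cc084a, 6caccf1, e371553}.
That is 3 commits.

3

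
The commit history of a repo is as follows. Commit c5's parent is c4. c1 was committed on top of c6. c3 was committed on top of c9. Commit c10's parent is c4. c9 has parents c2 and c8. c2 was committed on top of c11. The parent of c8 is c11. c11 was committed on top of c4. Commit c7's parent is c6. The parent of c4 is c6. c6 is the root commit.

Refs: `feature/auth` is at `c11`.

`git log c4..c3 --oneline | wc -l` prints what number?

Reachable from c3: {c11, c2, c3, c4, c6, c8, c9}.
Reachable from c4: {c4, c6}.
In c3's history but not c4's: {c11, c2, c3, c8, c9} — 5 commits.

5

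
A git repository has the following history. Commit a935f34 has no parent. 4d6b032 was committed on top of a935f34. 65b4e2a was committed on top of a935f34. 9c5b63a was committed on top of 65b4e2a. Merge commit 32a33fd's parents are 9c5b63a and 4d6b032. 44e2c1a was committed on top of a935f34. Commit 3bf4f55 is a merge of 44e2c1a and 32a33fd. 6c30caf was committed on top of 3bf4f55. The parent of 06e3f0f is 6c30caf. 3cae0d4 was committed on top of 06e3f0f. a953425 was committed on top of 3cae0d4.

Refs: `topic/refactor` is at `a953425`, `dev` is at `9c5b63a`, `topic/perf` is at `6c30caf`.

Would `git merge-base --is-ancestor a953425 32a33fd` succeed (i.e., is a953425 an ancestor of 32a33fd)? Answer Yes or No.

Ancestors of 32a33fd: {32a33fd, 4d6b032, 65b4e2a, 9c5b63a, a935f34}.
a953425 is not in that set, so it is not an ancestor of 32a33fd.

No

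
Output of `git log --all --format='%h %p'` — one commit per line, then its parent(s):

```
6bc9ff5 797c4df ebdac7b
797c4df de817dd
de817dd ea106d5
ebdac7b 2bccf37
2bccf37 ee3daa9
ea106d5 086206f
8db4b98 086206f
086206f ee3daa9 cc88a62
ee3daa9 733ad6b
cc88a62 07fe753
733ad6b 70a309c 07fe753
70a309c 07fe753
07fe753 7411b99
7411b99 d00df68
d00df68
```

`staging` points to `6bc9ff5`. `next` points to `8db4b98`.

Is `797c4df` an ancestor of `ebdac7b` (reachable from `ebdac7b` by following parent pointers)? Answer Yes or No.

Ancestors of ebdac7b: {07fe753, 2bccf37, 70a309c, 733ad6b, 7411b99, d00df68, ebdac7b, ee3daa9}.
797c4df is not in that set, so it is not an ancestor of ebdac7b.

No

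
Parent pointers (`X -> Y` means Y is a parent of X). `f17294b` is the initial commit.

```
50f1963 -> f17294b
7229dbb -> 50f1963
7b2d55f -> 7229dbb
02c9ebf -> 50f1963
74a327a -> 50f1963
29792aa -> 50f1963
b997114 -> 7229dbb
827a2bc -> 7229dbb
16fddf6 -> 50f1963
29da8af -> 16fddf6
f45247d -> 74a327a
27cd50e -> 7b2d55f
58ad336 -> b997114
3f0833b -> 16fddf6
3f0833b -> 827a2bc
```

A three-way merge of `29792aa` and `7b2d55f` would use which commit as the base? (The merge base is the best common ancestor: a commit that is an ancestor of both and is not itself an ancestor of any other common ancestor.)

50f1963

Ancestors of 29792aa: {29792aa, 50f1963, f17294b}.
Ancestors of 7b2d55f: {50f1963, 7229dbb, 7b2d55f, f17294b}.
Common ancestors: {50f1963, f17294b}.
Among these, 50f1963 is not an ancestor of any other common ancestor — it is the merge base.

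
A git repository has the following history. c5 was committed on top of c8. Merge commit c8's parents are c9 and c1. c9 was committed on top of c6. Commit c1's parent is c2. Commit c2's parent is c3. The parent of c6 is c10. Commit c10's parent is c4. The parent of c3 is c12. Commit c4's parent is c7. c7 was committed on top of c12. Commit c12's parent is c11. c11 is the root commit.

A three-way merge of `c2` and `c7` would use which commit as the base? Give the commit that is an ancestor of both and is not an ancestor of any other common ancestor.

c12

Ancestors of c2: {c11, c12, c2, c3}.
Ancestors of c7: {c11, c12, c7}.
Common ancestors: {c11, c12}.
Among these, c12 is not an ancestor of any other common ancestor — it is the merge base.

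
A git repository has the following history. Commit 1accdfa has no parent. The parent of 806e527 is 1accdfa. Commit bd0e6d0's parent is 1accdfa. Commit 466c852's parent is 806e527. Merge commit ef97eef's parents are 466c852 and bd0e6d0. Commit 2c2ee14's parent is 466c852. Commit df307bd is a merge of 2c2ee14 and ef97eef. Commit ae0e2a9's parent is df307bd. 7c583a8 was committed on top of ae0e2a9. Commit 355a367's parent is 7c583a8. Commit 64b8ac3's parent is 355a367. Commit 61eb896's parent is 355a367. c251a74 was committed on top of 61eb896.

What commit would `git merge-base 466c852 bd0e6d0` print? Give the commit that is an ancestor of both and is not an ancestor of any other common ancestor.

Ancestors of 466c852: {1accdfa, 466c852, 806e527}.
Ancestors of bd0e6d0: {1accdfa, bd0e6d0}.
Common ancestors: {1accdfa}.
The only common ancestor is 1accdfa, so it is the merge base.

1accdfa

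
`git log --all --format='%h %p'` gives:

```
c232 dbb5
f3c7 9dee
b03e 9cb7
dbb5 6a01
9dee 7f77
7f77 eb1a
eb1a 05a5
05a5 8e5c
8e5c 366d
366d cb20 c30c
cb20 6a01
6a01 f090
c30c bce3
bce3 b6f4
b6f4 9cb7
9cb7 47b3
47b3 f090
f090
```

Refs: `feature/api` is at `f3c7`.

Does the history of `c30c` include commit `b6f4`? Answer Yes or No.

Yes

Ancestors of c30c (commits reachable by following parents): {47b3, 9cb7, b6f4, bce3, c30c, f090}.
b6f4 is in that set, so it is an ancestor of c30c.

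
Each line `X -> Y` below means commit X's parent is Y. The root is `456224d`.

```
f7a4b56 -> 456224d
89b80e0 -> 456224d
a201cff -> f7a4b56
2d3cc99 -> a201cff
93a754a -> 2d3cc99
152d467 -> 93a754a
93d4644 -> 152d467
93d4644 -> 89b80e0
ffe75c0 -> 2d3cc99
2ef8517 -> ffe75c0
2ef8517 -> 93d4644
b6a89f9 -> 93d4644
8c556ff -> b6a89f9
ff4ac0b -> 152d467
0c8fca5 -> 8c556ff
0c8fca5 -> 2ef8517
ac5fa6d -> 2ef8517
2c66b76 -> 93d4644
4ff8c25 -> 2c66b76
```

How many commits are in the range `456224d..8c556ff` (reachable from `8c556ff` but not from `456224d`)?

9

Reachable from 8c556ff: {152d467, 2d3cc99, 456224d, 89b80e0, 8c556ff, 93a754a, 93d4644, a201cff, b6a89f9, f7a4b56}.
Reachable from 456224d: {456224d}.
In 8c556ff's history but not 456224d's: {152d467, 2d3cc99, 89b80e0, 8c556ff, 93a754a, 93d4644, a201cff, b6a89f9, f7a4b56} — 9 commits.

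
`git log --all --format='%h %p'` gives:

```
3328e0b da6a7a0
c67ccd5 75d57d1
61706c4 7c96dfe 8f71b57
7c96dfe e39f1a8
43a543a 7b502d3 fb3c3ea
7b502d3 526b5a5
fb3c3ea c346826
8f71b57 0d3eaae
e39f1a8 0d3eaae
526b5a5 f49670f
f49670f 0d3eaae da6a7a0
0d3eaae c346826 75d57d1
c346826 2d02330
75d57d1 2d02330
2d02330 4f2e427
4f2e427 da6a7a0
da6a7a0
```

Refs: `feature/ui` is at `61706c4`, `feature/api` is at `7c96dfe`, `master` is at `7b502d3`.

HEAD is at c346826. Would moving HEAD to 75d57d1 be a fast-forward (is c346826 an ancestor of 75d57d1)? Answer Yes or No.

A fast-forward from c346826 to 75d57d1 is possible iff c346826 is an ancestor of 75d57d1.
Ancestors of 75d57d1: {2d02330, 4f2e427, 75d57d1, da6a7a0}.
c346826 is not among them, so fast-forward is not possible.

No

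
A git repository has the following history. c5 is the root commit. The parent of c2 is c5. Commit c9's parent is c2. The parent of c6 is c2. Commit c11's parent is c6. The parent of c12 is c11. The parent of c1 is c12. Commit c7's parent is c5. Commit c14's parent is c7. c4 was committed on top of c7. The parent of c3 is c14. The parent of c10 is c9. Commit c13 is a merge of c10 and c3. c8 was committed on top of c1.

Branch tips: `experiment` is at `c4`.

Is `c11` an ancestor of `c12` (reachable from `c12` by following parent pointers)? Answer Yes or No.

Ancestors of c12 (commits reachable by following parents): {c11, c12, c2, c5, c6}.
c11 is in that set, so it is an ancestor of c12.

Yes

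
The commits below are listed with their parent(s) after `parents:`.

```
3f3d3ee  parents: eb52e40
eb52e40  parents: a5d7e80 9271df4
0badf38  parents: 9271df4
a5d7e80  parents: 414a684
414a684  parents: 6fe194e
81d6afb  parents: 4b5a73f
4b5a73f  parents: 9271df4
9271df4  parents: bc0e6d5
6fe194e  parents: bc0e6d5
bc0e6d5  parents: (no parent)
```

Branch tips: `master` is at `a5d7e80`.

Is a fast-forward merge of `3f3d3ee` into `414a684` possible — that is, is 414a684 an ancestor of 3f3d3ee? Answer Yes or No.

A fast-forward from 414a684 to 3f3d3ee is possible iff 414a684 is an ancestor of 3f3d3ee.
Ancestors of 3f3d3ee: {3f3d3ee, 414a684, 6fe194e, 9271df4, a5d7e80, bc0e6d5, eb52e40}.
414a684 is among them, so fast-forward is possible.

Yes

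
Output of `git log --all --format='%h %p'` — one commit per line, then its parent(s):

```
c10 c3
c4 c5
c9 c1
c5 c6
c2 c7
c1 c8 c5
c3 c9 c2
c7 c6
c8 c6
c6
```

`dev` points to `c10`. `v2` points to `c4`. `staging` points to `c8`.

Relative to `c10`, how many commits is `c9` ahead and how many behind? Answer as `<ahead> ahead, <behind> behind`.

0 ahead, 4 behind

Reachable from c9: {c1, c5, c6, c8, c9}.
Reachable from c10: {c1, c10, c2, c3, c5, c6, c7, c8, c9}.
Only in c9's history (ahead): {} — 0.
Only in c10's history (behind): {c10, c2, c3, c7} — 4.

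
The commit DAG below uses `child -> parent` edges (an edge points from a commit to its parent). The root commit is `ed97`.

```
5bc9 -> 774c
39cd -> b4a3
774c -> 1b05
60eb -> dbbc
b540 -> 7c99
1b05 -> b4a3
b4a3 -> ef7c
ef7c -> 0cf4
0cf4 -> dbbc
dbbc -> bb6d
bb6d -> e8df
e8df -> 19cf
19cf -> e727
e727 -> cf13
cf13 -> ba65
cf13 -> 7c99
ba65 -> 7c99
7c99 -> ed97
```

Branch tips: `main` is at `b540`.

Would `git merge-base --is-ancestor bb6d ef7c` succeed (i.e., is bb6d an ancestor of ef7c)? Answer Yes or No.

Yes

Ancestors of ef7c (commits reachable by following parents): {0cf4, 19cf, 7c99, ba65, bb6d, cf13, dbbc, e727, e8df, ed97, ef7c}.
bb6d is in that set, so it is an ancestor of ef7c.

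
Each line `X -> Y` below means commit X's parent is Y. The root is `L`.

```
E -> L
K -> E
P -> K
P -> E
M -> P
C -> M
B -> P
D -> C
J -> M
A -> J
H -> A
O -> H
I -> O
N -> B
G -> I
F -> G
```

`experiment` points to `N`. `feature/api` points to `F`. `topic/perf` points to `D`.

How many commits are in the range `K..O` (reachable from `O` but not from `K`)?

Reachable from O: {A, E, H, J, K, L, M, O, P}.
Reachable from K: {E, K, L}.
In O's history but not K's: {A, H, J, M, O, P} — 6 commits.

6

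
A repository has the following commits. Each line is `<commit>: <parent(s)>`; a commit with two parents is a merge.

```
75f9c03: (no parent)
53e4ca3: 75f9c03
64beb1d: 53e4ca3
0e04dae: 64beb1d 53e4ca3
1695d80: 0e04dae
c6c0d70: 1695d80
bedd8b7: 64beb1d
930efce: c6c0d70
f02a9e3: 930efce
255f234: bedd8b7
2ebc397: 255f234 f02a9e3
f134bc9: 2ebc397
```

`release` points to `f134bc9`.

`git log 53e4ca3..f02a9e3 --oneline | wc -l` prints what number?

Reachable from f02a9e3: {0e04dae, 1695d80, 53e4ca3, 64beb1d, 75f9c03, 930efce, c6c0d70, f02a9e3}.
Reachable from 53e4ca3: {53e4ca3, 75f9c03}.
In f02a9e3's history but not 53e4ca3's: {0e04dae, 1695d80, 64beb1d, 930efce, c6c0d70, f02a9e3} — 6 commits.

6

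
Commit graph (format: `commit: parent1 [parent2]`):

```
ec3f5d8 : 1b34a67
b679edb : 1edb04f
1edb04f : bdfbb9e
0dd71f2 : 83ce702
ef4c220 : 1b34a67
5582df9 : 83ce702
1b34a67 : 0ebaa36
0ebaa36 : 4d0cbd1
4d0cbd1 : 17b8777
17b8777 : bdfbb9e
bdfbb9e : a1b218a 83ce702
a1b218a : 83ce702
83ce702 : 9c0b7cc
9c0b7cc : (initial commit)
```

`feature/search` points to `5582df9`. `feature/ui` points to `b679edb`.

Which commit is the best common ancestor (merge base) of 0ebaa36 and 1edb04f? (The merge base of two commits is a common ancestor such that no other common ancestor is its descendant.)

Ancestors of 0ebaa36: {0ebaa36, 17b8777, 4d0cbd1, 83ce702, 9c0b7cc, a1b218a, bdfbb9e}.
Ancestors of 1edb04f: {1edb04f, 83ce702, 9c0b7cc, a1b218a, bdfbb9e}.
Common ancestors: {83ce702, 9c0b7cc, a1b218a, bdfbb9e}.
Among these, bdfbb9e is not an ancestor of any other common ancestor — it is the merge base.

bdfbb9e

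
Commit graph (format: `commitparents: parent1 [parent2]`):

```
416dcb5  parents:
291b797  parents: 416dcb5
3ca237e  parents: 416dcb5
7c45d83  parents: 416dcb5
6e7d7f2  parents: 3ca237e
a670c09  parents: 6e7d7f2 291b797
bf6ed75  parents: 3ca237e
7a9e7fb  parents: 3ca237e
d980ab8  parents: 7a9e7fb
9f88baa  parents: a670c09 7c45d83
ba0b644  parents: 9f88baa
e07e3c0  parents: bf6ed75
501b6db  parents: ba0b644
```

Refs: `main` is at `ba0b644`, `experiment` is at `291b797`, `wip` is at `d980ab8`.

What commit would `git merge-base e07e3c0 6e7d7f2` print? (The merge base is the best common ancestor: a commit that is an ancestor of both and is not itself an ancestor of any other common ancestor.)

3ca237e

Ancestors of e07e3c0: {3ca237e, 416dcb5, bf6ed75, e07e3c0}.
Ancestors of 6e7d7f2: {3ca237e, 416dcb5, 6e7d7f2}.
Common ancestors: {3ca237e, 416dcb5}.
Among these, 3ca237e is not an ancestor of any other common ancestor — it is the merge base.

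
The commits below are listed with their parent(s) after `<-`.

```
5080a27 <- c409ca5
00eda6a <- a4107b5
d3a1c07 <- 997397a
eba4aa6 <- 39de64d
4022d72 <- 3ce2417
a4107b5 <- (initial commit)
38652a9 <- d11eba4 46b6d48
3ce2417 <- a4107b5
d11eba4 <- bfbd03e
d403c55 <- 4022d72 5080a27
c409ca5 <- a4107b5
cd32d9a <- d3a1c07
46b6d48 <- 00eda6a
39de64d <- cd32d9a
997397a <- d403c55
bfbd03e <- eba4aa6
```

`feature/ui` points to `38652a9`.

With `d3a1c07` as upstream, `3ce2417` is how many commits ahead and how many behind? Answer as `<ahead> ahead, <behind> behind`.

Reachable from 3ce2417: {3ce2417, a4107b5}.
Reachable from d3a1c07: {3ce2417, 4022d72, 5080a27, 997397a, a4107b5, c409ca5, d3a1c07, d403c55}.
Only in 3ce2417's history (ahead): {} — 0.
Only in d3a1c07's history (behind): {4022d72, 5080a27, 997397a, c409ca5, d3a1c07, d403c55} — 6.

0 ahead, 6 behind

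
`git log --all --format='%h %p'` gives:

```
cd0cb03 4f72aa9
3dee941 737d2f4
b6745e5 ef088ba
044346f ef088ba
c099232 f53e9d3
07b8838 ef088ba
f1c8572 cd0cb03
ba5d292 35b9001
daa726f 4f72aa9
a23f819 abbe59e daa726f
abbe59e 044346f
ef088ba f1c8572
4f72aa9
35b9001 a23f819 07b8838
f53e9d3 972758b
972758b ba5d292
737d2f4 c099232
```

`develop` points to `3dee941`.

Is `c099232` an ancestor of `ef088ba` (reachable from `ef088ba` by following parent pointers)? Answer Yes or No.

No

Ancestors of ef088ba: {4f72aa9, cd0cb03, ef088ba, f1c8572}.
c099232 is not in that set, so it is not an ancestor of ef088ba.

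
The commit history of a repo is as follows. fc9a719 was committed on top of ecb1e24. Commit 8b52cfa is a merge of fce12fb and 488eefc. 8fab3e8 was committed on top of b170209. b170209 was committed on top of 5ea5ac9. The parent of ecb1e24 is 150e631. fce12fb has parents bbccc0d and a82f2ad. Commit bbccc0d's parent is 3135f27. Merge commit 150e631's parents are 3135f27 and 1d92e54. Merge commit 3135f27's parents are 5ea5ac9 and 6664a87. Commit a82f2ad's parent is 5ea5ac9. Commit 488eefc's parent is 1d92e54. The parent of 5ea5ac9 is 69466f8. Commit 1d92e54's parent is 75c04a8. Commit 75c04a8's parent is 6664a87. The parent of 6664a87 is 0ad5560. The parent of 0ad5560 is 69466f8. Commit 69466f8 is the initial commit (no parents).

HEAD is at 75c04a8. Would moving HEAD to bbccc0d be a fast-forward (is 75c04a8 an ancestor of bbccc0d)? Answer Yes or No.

No

A fast-forward from 75c04a8 to bbccc0d is possible iff 75c04a8 is an ancestor of bbccc0d.
Ancestors of bbccc0d: {0ad5560, 3135f27, 5ea5ac9, 6664a87, 69466f8, bbccc0d}.
75c04a8 is not among them, so fast-forward is not possible.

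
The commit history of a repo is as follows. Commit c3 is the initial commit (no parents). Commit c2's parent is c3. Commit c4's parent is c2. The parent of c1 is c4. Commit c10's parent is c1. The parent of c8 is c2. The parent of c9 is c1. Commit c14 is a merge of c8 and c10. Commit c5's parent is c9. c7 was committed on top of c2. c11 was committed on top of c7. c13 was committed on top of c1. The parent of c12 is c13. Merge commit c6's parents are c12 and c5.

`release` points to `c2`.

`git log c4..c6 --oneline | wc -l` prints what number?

Reachable from c6: {c1, c12, c13, c2, c3, c4, c5, c6, c9}.
Reachable from c4: {c2, c3, c4}.
In c6's history but not c4's: {c1, c12, c13, c5, c6, c9} — 6 commits.

6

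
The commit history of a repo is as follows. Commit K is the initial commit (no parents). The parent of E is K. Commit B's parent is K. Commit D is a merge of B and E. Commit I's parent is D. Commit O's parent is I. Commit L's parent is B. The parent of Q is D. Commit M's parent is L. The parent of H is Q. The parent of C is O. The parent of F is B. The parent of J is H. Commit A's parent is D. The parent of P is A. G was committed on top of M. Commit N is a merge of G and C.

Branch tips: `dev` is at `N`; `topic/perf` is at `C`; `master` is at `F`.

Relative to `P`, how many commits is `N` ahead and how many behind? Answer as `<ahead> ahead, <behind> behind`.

7 ahead, 2 behind

Reachable from N: {B, C, D, E, G, I, K, L, M, N, O}.
Reachable from P: {A, B, D, E, K, P}.
Only in N's history (ahead): {C, G, I, L, M, N, O} — 7.
Only in P's history (behind): {A, P} — 2.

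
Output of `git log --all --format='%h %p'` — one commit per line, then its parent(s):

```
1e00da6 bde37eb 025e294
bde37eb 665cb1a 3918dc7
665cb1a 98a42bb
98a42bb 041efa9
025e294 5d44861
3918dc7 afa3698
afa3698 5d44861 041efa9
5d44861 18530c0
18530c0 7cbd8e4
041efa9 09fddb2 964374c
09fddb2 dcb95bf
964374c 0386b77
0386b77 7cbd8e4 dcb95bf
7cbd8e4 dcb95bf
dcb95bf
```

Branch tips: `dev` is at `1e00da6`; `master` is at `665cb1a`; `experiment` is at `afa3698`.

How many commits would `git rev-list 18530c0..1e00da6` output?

Reachable from 1e00da6: {025e294, 0386b77, 041efa9, 09fddb2, 18530c0, 1e00da6, 3918dc7, 5d44861, 665cb1a, 7cbd8e4, 964374c, 98a42bb, afa3698, bde37eb, dcb95bf}.
Reachable from 18530c0: {18530c0, 7cbd8e4, dcb95bf}.
In 1e00da6's history but not 18530c0's: {025e294, 0386b77, 041efa9, 09fddb2, 1e00da6, 3918dc7, 5d44861, 665cb1a, 964374c, 98a42bb, afa3698, bde37eb} — 12 commits.

12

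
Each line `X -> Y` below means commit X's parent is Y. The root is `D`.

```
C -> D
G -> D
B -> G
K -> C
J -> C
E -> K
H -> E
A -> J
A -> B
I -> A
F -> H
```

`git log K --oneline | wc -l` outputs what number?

3

Walking parent pointers from K: reachable set = {C, D, K}.
That is 3 commits.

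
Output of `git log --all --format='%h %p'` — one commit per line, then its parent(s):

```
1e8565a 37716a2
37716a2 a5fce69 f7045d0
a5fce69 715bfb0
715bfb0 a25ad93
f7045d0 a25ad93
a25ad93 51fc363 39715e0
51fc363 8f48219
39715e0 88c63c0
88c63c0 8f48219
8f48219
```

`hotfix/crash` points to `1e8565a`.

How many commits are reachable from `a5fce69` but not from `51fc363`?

Reachable from a5fce69: {39715e0, 51fc363, 715bfb0, 88c63c0, 8f48219, a25ad93, a5fce69}.
Reachable from 51fc363: {51fc363, 8f48219}.
In a5fce69's history but not 51fc363's: {39715e0, 715bfb0, 88c63c0, a25ad93, a5fce69} — 5 commits.

5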